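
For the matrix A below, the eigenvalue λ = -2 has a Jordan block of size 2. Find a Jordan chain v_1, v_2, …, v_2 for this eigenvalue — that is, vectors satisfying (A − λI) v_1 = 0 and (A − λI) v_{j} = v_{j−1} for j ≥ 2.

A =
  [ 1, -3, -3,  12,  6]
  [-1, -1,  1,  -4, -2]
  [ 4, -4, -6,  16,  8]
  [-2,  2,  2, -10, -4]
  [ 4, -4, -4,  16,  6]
A Jordan chain for λ = -2 of length 2:
v_1 = (3, -1, 4, -2, 4)ᵀ
v_2 = (1, 0, 0, 0, 0)ᵀ

Let N = A − (-2)·I. We want v_2 with N^2 v_2 = 0 but N^1 v_2 ≠ 0; then v_{j-1} := N · v_j for j = 2, …, 2.

Pick v_2 = (1, 0, 0, 0, 0)ᵀ.
Then v_1 = N · v_2 = (3, -1, 4, -2, 4)ᵀ.

Sanity check: (A − (-2)·I) v_1 = (0, 0, 0, 0, 0)ᵀ = 0. ✓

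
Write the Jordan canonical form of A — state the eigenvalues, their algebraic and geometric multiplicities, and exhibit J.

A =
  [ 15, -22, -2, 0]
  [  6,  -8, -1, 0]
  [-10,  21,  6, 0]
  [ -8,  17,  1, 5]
J_1(3) ⊕ J_2(5) ⊕ J_1(5)

The characteristic polynomial is
  det(x·I − A) = x^4 - 18*x^3 + 120*x^2 - 350*x + 375 = (x - 5)^3*(x - 3)

Eigenvalues and multiplicities (the geometric multiplicity of λ is n − rank(A − λI), which equals the number of Jordan blocks for λ):
  λ = 3: algebraic multiplicity = 1, geometric multiplicity = 1
  λ = 5: algebraic multiplicity = 3, geometric multiplicity = 2

Determining the block sizes for each eigenvalue:
  λ = 3: one block (gm = 1), so the single block has size am = 1 → block sizes [1]
  λ = 5: 2 blocks summing to 3 forces exactly one block of size 2 and the rest size 1 → block sizes [2, 1]

Assembling the blocks gives a Jordan form
J =
  [3, 0, 0, 0]
  [0, 5, 1, 0]
  [0, 0, 5, 0]
  [0, 0, 0, 5]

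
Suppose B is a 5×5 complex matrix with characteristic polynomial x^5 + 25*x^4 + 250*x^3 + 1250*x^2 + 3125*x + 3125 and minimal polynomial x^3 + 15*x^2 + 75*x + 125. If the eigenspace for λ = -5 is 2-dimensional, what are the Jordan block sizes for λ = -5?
Block sizes for λ = -5: [3, 2]

Step 1 — from the characteristic polynomial, algebraic multiplicity of λ = -5 is 5. From dim ker(B − (-5)·I) = 2, there are exactly 2 Jordan blocks for λ = -5.
Step 2 — from the minimal polynomial, the factor (x + 5)^3 tells us the largest block for λ = -5 has size 3.
Step 3 — with total size 5, 2 blocks, and largest block 3, the block sizes (in nonincreasing order) are [3, 2].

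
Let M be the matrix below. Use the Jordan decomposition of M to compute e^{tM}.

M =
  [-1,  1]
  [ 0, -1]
e^{tM} =
  [exp(-t), t*exp(-t)]
  [0, exp(-t)]

Strategy: write M = P · J · P⁻¹ where J is a Jordan canonical form, so e^{tM} = P · e^{tJ} · P⁻¹, and e^{tJ} can be computed block-by-block.

M has Jordan form
J =
  [-1,  1]
  [ 0, -1]
(up to reordering of blocks).

Per-block formulas:
  For a 2×2 Jordan block J_2(-1): exp(t · J_2(-1)) = e^(-1t)·(I + t·N), where N is the 2×2 nilpotent shift.

After assembling e^{tJ} and conjugating by P, we get:

e^{tM} =
  [exp(-t), t*exp(-t)]
  [0, exp(-t)]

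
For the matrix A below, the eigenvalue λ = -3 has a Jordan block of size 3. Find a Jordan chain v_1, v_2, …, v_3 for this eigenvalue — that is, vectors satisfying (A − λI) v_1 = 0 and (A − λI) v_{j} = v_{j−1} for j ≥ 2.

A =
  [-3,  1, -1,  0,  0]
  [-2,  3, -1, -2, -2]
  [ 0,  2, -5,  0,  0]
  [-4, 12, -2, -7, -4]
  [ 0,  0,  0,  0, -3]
A Jordan chain for λ = -3 of length 3:
v_1 = (-2, -4, -4, -8, 0)ᵀ
v_2 = (0, -2, 0, -4, 0)ᵀ
v_3 = (1, 0, 0, 0, 0)ᵀ

Let N = A − (-3)·I. We want v_3 with N^3 v_3 = 0 but N^2 v_3 ≠ 0; then v_{j-1} := N · v_j for j = 3, …, 2.

Pick v_3 = (1, 0, 0, 0, 0)ᵀ.
Then v_2 = N · v_3 = (0, -2, 0, -4, 0)ᵀ.
Then v_1 = N · v_2 = (-2, -4, -4, -8, 0)ᵀ.

Sanity check: (A − (-3)·I) v_1 = (0, 0, 0, 0, 0)ᵀ = 0. ✓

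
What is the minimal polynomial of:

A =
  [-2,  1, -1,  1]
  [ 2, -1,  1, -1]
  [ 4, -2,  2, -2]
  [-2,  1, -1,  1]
x^2

The characteristic polynomial is χ_A(x) = x^4, so the eigenvalues are known. The minimal polynomial is
  m_A(x) = Π_λ (x − λ)^{k_λ}
where k_λ is the size of the *largest* Jordan block for λ (equivalently, the smallest k with (A − λI)^k v = 0 for every generalised eigenvector v of λ).

  λ = 0: largest Jordan block has size 2, contributing (x − 0)^2

So m_A(x) = x^2 = x^2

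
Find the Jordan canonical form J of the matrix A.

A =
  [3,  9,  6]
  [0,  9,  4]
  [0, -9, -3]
J_2(3) ⊕ J_1(3)

The characteristic polynomial is
  det(x·I − A) = x^3 - 9*x^2 + 27*x - 27 = (x - 3)^3

Eigenvalues and multiplicities (the geometric multiplicity of λ is n − rank(A − λI), which equals the number of Jordan blocks for λ):
  λ = 3: algebraic multiplicity = 3, geometric multiplicity = 2

Determining the block sizes for each eigenvalue:
  λ = 3: 2 blocks summing to 3 forces exactly one block of size 2 and the rest size 1 → block sizes [2, 1]

Assembling the blocks gives a Jordan form
J =
  [3, 1, 0]
  [0, 3, 0]
  [0, 0, 3]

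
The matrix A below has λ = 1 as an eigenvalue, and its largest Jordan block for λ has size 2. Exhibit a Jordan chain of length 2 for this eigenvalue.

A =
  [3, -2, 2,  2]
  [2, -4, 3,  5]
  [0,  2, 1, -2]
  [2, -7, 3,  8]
A Jordan chain for λ = 1 of length 2:
v_1 = (0, -1, 0, -1)ᵀ
v_2 = (1, 0, -1, 0)ᵀ

Let N = A − (1)·I. We want v_2 with N^2 v_2 = 0 but N^1 v_2 ≠ 0; then v_{j-1} := N · v_j for j = 2, …, 2.

Pick v_2 = (1, 0, -1, 0)ᵀ.
Then v_1 = N · v_2 = (0, -1, 0, -1)ᵀ.

Sanity check: (A − (1)·I) v_1 = (0, 0, 0, 0)ᵀ = 0. ✓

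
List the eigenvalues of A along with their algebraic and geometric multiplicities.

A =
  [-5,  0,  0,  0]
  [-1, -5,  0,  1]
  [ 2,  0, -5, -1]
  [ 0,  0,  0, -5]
λ = -5: alg = 4, geom = 2

Step 1 — factor the characteristic polynomial to read off the algebraic multiplicities:
  χ_A(x) = (x + 5)^4

Step 2 — compute geometric multiplicities via the rank-nullity identity g(λ) = n − rank(A − λI):
  rank(A − (-5)·I) = 2, so dim ker(A − (-5)·I) = n − 2 = 2

Summary:
  λ = -5: algebraic multiplicity = 4, geometric multiplicity = 2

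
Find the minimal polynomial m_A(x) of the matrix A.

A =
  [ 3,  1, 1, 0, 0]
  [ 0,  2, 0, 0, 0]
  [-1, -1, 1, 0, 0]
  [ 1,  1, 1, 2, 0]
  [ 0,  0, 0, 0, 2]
x^2 - 4*x + 4

The characteristic polynomial is χ_A(x) = (x - 2)^5, so the eigenvalues are known. The minimal polynomial is
  m_A(x) = Π_λ (x − λ)^{k_λ}
where k_λ is the size of the *largest* Jordan block for λ (equivalently, the smallest k with (A − λI)^k v = 0 for every generalised eigenvector v of λ).

  λ = 2: largest Jordan block has size 2, contributing (x − 2)^2

So m_A(x) = (x - 2)^2 = x^2 - 4*x + 4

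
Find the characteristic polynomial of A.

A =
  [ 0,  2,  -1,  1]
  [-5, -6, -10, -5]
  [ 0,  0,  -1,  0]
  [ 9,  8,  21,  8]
x^4 - x^3 - 9*x^2 - 11*x - 4

Expanding det(x·I − A) (e.g. by cofactor expansion or by noting that A is similar to its Jordan form J, which has the same characteristic polynomial as A) gives
  χ_A(x) = x^4 - x^3 - 9*x^2 - 11*x - 4
which factors as (x - 4)*(x + 1)^3. The eigenvalues (with algebraic multiplicities) are λ = -1 with multiplicity 3, λ = 4 with multiplicity 1.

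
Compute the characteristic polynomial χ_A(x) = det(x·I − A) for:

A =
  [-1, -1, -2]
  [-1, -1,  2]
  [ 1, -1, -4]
x^3 + 6*x^2 + 12*x + 8

Expanding det(x·I − A) (e.g. by cofactor expansion or by noting that A is similar to its Jordan form J, which has the same characteristic polynomial as A) gives
  χ_A(x) = x^3 + 6*x^2 + 12*x + 8
which factors as (x + 2)^3. The eigenvalues (with algebraic multiplicities) are λ = -2 with multiplicity 3.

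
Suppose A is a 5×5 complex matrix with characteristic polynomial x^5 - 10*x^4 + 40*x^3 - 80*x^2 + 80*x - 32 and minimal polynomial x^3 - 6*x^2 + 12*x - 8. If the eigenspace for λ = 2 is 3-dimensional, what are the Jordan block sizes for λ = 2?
Block sizes for λ = 2: [3, 1, 1]

Step 1 — from the characteristic polynomial, algebraic multiplicity of λ = 2 is 5. From dim ker(A − (2)·I) = 3, there are exactly 3 Jordan blocks for λ = 2.
Step 2 — from the minimal polynomial, the factor (x − 2)^3 tells us the largest block for λ = 2 has size 3.
Step 3 — with total size 5, 3 blocks, and largest block 3, the block sizes (in nonincreasing order) are [3, 1, 1].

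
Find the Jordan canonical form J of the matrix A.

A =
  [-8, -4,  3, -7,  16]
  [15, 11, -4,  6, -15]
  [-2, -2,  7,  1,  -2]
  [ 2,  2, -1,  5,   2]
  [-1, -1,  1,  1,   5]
J_1(-4) ⊕ J_2(6) ⊕ J_2(6)

The characteristic polynomial is
  det(x·I − A) = x^5 - 20*x^4 + 120*x^3 - 2160*x + 5184 = (x - 6)^4*(x + 4)

Eigenvalues and multiplicities (the geometric multiplicity of λ is n − rank(A − λI), which equals the number of Jordan blocks for λ):
  λ = -4: algebraic multiplicity = 1, geometric multiplicity = 1
  λ = 6: algebraic multiplicity = 4, geometric multiplicity = 2

Determining the block sizes for each eigenvalue:
  λ = -4: one block (gm = 1), so the single block has size am = 1 → block sizes [1]
  λ = 6: with am = 4 and gm = 2, the partition is not yet determined (e.g. several partitions of 4 into 2 parts exist). Let N = A − (6)·I. Computing rank(N^1) = 3, rank(N^2) = 1; the number of blocks of size ≥ j is rank(N^{j−1}) − rank(N^j), giving [2, 2]. So we have 2 block(s) of size 2 → block sizes [2, 2]

Assembling the blocks gives a Jordan form
J =
  [-4, 0, 0, 0, 0]
  [ 0, 6, 1, 0, 0]
  [ 0, 0, 6, 0, 0]
  [ 0, 0, 0, 6, 1]
  [ 0, 0, 0, 0, 6]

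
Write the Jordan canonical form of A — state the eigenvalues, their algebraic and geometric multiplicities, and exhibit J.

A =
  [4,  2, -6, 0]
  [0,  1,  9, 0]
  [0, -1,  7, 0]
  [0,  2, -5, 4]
J_3(4) ⊕ J_1(4)

The characteristic polynomial is
  det(x·I − A) = x^4 - 16*x^3 + 96*x^2 - 256*x + 256 = (x - 4)^4

Eigenvalues and multiplicities (the geometric multiplicity of λ is n − rank(A − λI), which equals the number of Jordan blocks for λ):
  λ = 4: algebraic multiplicity = 4, geometric multiplicity = 2

Determining the block sizes for each eigenvalue:
  λ = 4: with am = 4 and gm = 2, the partition is not yet determined (e.g. several partitions of 4 into 2 parts exist). Let N = A − (4)·I. Computing rank(N^1) = 2, rank(N^2) = 1, rank(N^3) = 0; the number of blocks of size ≥ j is rank(N^{j−1}) − rank(N^j), giving [2, 1, 1]. So we have 1 block(s) of size 3, 1 block(s) of size 1 → block sizes [3, 1]

Assembling the blocks gives a Jordan form
J =
  [4, 1, 0, 0]
  [0, 4, 1, 0]
  [0, 0, 4, 0]
  [0, 0, 0, 4]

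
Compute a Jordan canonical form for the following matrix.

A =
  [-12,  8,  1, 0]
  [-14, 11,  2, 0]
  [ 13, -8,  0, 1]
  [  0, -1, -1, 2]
J_1(-5) ⊕ J_3(2)

The characteristic polynomial is
  det(x·I − A) = x^4 - x^3 - 18*x^2 + 52*x - 40 = (x - 2)^3*(x + 5)

Eigenvalues and multiplicities (the geometric multiplicity of λ is n − rank(A − λI), which equals the number of Jordan blocks for λ):
  λ = -5: algebraic multiplicity = 1, geometric multiplicity = 1
  λ = 2: algebraic multiplicity = 3, geometric multiplicity = 1

Determining the block sizes for each eigenvalue:
  λ = -5: one block (gm = 1), so the single block has size am = 1 → block sizes [1]
  λ = 2: one block (gm = 1), so the single block has size am = 3 → block sizes [3]

Assembling the blocks gives a Jordan form
J =
  [-5, 0, 0, 0]
  [ 0, 2, 1, 0]
  [ 0, 0, 2, 1]
  [ 0, 0, 0, 2]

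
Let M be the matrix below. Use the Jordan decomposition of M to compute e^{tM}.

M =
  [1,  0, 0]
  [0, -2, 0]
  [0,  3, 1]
e^{tM} =
  [exp(t), 0, 0]
  [0, exp(-2*t), 0]
  [0, exp(t) - exp(-2*t), exp(t)]

Strategy: write M = P · J · P⁻¹ where J is a Jordan canonical form, so e^{tM} = P · e^{tJ} · P⁻¹, and e^{tJ} can be computed block-by-block.

M has Jordan form
J =
  [-2, 0, 0]
  [ 0, 1, 0]
  [ 0, 0, 1]
(up to reordering of blocks).

Per-block formulas:
  For a 1×1 block at λ = 1: exp(t · [1]) = [e^(1t)].
  For a 1×1 block at λ = -2: exp(t · [-2]) = [e^(-2t)].

After assembling e^{tJ} and conjugating by P, we get:

e^{tM} =
  [exp(t), 0, 0]
  [0, exp(-2*t), 0]
  [0, exp(t) - exp(-2*t), exp(t)]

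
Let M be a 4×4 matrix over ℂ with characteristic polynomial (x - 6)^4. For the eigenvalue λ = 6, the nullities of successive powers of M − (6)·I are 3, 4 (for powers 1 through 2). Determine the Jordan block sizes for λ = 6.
Block sizes for λ = 6: [2, 1, 1]

From the dimensions of kernels of powers, the number of Jordan blocks of size at least j is d_j − d_{j−1} where d_j = dim ker(N^j) (with d_0 = 0). Computing the differences gives [3, 1].
The number of blocks of size exactly k is (#blocks of size ≥ k) − (#blocks of size ≥ k + 1), so the partition is: 2 block(s) of size 1, 1 block(s) of size 2.
In nonincreasing order the block sizes are [2, 1, 1].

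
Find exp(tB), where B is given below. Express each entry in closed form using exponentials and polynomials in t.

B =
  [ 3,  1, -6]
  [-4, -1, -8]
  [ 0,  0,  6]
e^{tB} =
  [2*t*exp(t) + exp(t), t*exp(t), 4*t*exp(t) - 2*exp(6*t) + 2*exp(t)]
  [-4*t*exp(t), -2*t*exp(t) + exp(t), -8*t*exp(t)]
  [0, 0, exp(6*t)]

Strategy: write B = P · J · P⁻¹ where J is a Jordan canonical form, so e^{tB} = P · e^{tJ} · P⁻¹, and e^{tJ} can be computed block-by-block.

B has Jordan form
J =
  [1, 1, 0]
  [0, 1, 0]
  [0, 0, 6]
(up to reordering of blocks).

Per-block formulas:
  For a 2×2 Jordan block J_2(1): exp(t · J_2(1)) = e^(1t)·(I + t·N), where N is the 2×2 nilpotent shift.
  For a 1×1 block at λ = 6: exp(t · [6]) = [e^(6t)].

After assembling e^{tJ} and conjugating by P, we get:

e^{tB} =
  [2*t*exp(t) + exp(t), t*exp(t), 4*t*exp(t) - 2*exp(6*t) + 2*exp(t)]
  [-4*t*exp(t), -2*t*exp(t) + exp(t), -8*t*exp(t)]
  [0, 0, exp(6*t)]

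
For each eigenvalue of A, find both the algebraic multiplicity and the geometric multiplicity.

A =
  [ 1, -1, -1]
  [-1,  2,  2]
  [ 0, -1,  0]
λ = 1: alg = 3, geom = 1

Step 1 — factor the characteristic polynomial to read off the algebraic multiplicities:
  χ_A(x) = (x - 1)^3

Step 2 — compute geometric multiplicities via the rank-nullity identity g(λ) = n − rank(A − λI):
  rank(A − (1)·I) = 2, so dim ker(A − (1)·I) = n − 2 = 1

Summary:
  λ = 1: algebraic multiplicity = 3, geometric multiplicity = 1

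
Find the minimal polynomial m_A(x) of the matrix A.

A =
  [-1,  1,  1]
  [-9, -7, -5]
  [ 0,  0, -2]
x^3 + 10*x^2 + 32*x + 32

The characteristic polynomial is χ_A(x) = (x + 2)*(x + 4)^2, so the eigenvalues are known. The minimal polynomial is
  m_A(x) = Π_λ (x − λ)^{k_λ}
where k_λ is the size of the *largest* Jordan block for λ (equivalently, the smallest k with (A − λI)^k v = 0 for every generalised eigenvector v of λ).

  λ = -4: largest Jordan block has size 2, contributing (x + 4)^2
  λ = -2: largest Jordan block has size 1, contributing (x + 2)

So m_A(x) = (x + 2)*(x + 4)^2 = x^3 + 10*x^2 + 32*x + 32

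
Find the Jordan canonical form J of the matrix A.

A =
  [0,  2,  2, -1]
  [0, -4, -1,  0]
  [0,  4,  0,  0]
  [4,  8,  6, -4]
J_2(-2) ⊕ J_2(-2)

The characteristic polynomial is
  det(x·I − A) = x^4 + 8*x^3 + 24*x^2 + 32*x + 16 = (x + 2)^4

Eigenvalues and multiplicities (the geometric multiplicity of λ is n − rank(A − λI), which equals the number of Jordan blocks for λ):
  λ = -2: algebraic multiplicity = 4, geometric multiplicity = 2

Determining the block sizes for each eigenvalue:
  λ = -2: with am = 4 and gm = 2, the partition is not yet determined (e.g. several partitions of 4 into 2 parts exist). Let N = A − (-2)·I. Computing rank(N^1) = 2, rank(N^2) = 0; the number of blocks of size ≥ j is rank(N^{j−1}) − rank(N^j), giving [2, 2]. So we have 2 block(s) of size 2 → block sizes [2, 2]

Assembling the blocks gives a Jordan form
J =
  [-2,  1,  0,  0]
  [ 0, -2,  0,  0]
  [ 0,  0, -2,  1]
  [ 0,  0,  0, -2]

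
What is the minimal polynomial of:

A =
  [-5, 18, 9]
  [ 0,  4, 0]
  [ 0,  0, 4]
x^2 + x - 20

The characteristic polynomial is χ_A(x) = (x - 4)^2*(x + 5), so the eigenvalues are known. The minimal polynomial is
  m_A(x) = Π_λ (x − λ)^{k_λ}
where k_λ is the size of the *largest* Jordan block for λ (equivalently, the smallest k with (A − λI)^k v = 0 for every generalised eigenvector v of λ).

  λ = -5: largest Jordan block has size 1, contributing (x + 5)
  λ = 4: largest Jordan block has size 1, contributing (x − 4)

So m_A(x) = (x - 4)*(x + 5) = x^2 + x - 20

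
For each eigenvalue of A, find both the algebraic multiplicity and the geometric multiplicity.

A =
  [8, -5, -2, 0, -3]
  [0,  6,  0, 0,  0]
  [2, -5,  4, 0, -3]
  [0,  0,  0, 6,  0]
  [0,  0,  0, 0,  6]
λ = 6: alg = 5, geom = 4

Step 1 — factor the characteristic polynomial to read off the algebraic multiplicities:
  χ_A(x) = (x - 6)^5

Step 2 — compute geometric multiplicities via the rank-nullity identity g(λ) = n − rank(A − λI):
  rank(A − (6)·I) = 1, so dim ker(A − (6)·I) = n − 1 = 4

Summary:
  λ = 6: algebraic multiplicity = 5, geometric multiplicity = 4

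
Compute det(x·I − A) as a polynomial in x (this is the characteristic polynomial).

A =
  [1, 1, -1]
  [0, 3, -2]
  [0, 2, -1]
x^3 - 3*x^2 + 3*x - 1

Expanding det(x·I − A) (e.g. by cofactor expansion or by noting that A is similar to its Jordan form J, which has the same characteristic polynomial as A) gives
  χ_A(x) = x^3 - 3*x^2 + 3*x - 1
which factors as (x - 1)^3. The eigenvalues (with algebraic multiplicities) are λ = 1 with multiplicity 3.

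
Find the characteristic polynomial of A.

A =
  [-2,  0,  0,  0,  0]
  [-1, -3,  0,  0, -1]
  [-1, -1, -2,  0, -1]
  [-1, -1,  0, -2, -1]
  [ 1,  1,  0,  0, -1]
x^5 + 10*x^4 + 40*x^3 + 80*x^2 + 80*x + 32

Expanding det(x·I − A) (e.g. by cofactor expansion or by noting that A is similar to its Jordan form J, which has the same characteristic polynomial as A) gives
  χ_A(x) = x^5 + 10*x^4 + 40*x^3 + 80*x^2 + 80*x + 32
which factors as (x + 2)^5. The eigenvalues (with algebraic multiplicities) are λ = -2 with multiplicity 5.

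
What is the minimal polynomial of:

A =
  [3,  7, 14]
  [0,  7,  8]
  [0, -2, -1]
x^2 - 6*x + 9

The characteristic polynomial is χ_A(x) = (x - 3)^3, so the eigenvalues are known. The minimal polynomial is
  m_A(x) = Π_λ (x − λ)^{k_λ}
where k_λ is the size of the *largest* Jordan block for λ (equivalently, the smallest k with (A − λI)^k v = 0 for every generalised eigenvector v of λ).

  λ = 3: largest Jordan block has size 2, contributing (x − 3)^2

So m_A(x) = (x - 3)^2 = x^2 - 6*x + 9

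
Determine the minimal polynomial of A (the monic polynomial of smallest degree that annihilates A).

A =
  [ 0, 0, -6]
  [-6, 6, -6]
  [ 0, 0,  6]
x^2 - 6*x

The characteristic polynomial is χ_A(x) = x*(x - 6)^2, so the eigenvalues are known. The minimal polynomial is
  m_A(x) = Π_λ (x − λ)^{k_λ}
where k_λ is the size of the *largest* Jordan block for λ (equivalently, the smallest k with (A − λI)^k v = 0 for every generalised eigenvector v of λ).

  λ = 0: largest Jordan block has size 1, contributing (x − 0)
  λ = 6: largest Jordan block has size 1, contributing (x − 6)

So m_A(x) = x*(x - 6) = x^2 - 6*x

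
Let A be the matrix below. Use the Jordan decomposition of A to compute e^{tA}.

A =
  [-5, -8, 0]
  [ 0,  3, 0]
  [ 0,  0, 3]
e^{tA} =
  [exp(-5*t), -exp(3*t) + exp(-5*t), 0]
  [0, exp(3*t), 0]
  [0, 0, exp(3*t)]

Strategy: write A = P · J · P⁻¹ where J is a Jordan canonical form, so e^{tA} = P · e^{tJ} · P⁻¹, and e^{tJ} can be computed block-by-block.

A has Jordan form
J =
  [-5, 0, 0]
  [ 0, 3, 0]
  [ 0, 0, 3]
(up to reordering of blocks).

Per-block formulas:
  For a 1×1 block at λ = 3: exp(t · [3]) = [e^(3t)].
  For a 1×1 block at λ = -5: exp(t · [-5]) = [e^(-5t)].

After assembling e^{tJ} and conjugating by P, we get:

e^{tA} =
  [exp(-5*t), -exp(3*t) + exp(-5*t), 0]
  [0, exp(3*t), 0]
  [0, 0, exp(3*t)]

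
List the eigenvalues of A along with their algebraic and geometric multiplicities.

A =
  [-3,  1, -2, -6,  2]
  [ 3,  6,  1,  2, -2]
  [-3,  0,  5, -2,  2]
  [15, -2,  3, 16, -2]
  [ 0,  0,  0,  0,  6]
λ = 6: alg = 5, geom = 3

Step 1 — factor the characteristic polynomial to read off the algebraic multiplicities:
  χ_A(x) = (x - 6)^5

Step 2 — compute geometric multiplicities via the rank-nullity identity g(λ) = n − rank(A − λI):
  rank(A − (6)·I) = 2, so dim ker(A − (6)·I) = n − 2 = 3

Summary:
  λ = 6: algebraic multiplicity = 5, geometric multiplicity = 3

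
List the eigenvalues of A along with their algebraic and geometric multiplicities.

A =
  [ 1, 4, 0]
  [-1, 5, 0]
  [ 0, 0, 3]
λ = 3: alg = 3, geom = 2

Step 1 — factor the characteristic polynomial to read off the algebraic multiplicities:
  χ_A(x) = (x - 3)^3

Step 2 — compute geometric multiplicities via the rank-nullity identity g(λ) = n − rank(A − λI):
  rank(A − (3)·I) = 1, so dim ker(A − (3)·I) = n − 1 = 2

Summary:
  λ = 3: algebraic multiplicity = 3, geometric multiplicity = 2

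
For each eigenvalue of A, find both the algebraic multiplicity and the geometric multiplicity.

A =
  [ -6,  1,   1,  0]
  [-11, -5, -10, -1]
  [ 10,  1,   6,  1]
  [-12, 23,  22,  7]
λ = -5: alg = 2, geom = 1; λ = 6: alg = 2, geom = 1

Step 1 — factor the characteristic polynomial to read off the algebraic multiplicities:
  χ_A(x) = (x - 6)^2*(x + 5)^2

Step 2 — compute geometric multiplicities via the rank-nullity identity g(λ) = n − rank(A − λI):
  rank(A − (-5)·I) = 3, so dim ker(A − (-5)·I) = n − 3 = 1
  rank(A − (6)·I) = 3, so dim ker(A − (6)·I) = n − 3 = 1

Summary:
  λ = -5: algebraic multiplicity = 2, geometric multiplicity = 1
  λ = 6: algebraic multiplicity = 2, geometric multiplicity = 1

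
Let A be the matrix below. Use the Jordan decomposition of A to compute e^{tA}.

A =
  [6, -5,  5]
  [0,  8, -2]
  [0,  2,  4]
e^{tA} =
  [exp(6*t), -5*t*exp(6*t), 5*t*exp(6*t)]
  [0, 2*t*exp(6*t) + exp(6*t), -2*t*exp(6*t)]
  [0, 2*t*exp(6*t), -2*t*exp(6*t) + exp(6*t)]

Strategy: write A = P · J · P⁻¹ where J is a Jordan canonical form, so e^{tA} = P · e^{tJ} · P⁻¹, and e^{tJ} can be computed block-by-block.

A has Jordan form
J =
  [6, 1, 0]
  [0, 6, 0]
  [0, 0, 6]
(up to reordering of blocks).

Per-block formulas:
  For a 2×2 Jordan block J_2(6): exp(t · J_2(6)) = e^(6t)·(I + t·N), where N is the 2×2 nilpotent shift.
  For a 1×1 block at λ = 6: exp(t · [6]) = [e^(6t)].

After assembling e^{tJ} and conjugating by P, we get:

e^{tA} =
  [exp(6*t), -5*t*exp(6*t), 5*t*exp(6*t)]
  [0, 2*t*exp(6*t) + exp(6*t), -2*t*exp(6*t)]
  [0, 2*t*exp(6*t), -2*t*exp(6*t) + exp(6*t)]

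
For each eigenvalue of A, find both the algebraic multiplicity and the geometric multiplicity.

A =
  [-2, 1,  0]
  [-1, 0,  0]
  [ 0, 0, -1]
λ = -1: alg = 3, geom = 2

Step 1 — factor the characteristic polynomial to read off the algebraic multiplicities:
  χ_A(x) = (x + 1)^3

Step 2 — compute geometric multiplicities via the rank-nullity identity g(λ) = n − rank(A − λI):
  rank(A − (-1)·I) = 1, so dim ker(A − (-1)·I) = n − 1 = 2

Summary:
  λ = -1: algebraic multiplicity = 3, geometric multiplicity = 2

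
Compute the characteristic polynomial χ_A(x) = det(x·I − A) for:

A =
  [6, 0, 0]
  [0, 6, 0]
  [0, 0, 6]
x^3 - 18*x^2 + 108*x - 216

Expanding det(x·I − A) (e.g. by cofactor expansion or by noting that A is similar to its Jordan form J, which has the same characteristic polynomial as A) gives
  χ_A(x) = x^3 - 18*x^2 + 108*x - 216
which factors as (x - 6)^3. The eigenvalues (with algebraic multiplicities) are λ = 6 with multiplicity 3.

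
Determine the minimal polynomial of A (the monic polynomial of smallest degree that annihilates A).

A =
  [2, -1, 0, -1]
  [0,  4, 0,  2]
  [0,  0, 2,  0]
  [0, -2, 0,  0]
x^2 - 4*x + 4

The characteristic polynomial is χ_A(x) = (x - 2)^4, so the eigenvalues are known. The minimal polynomial is
  m_A(x) = Π_λ (x − λ)^{k_λ}
where k_λ is the size of the *largest* Jordan block for λ (equivalently, the smallest k with (A − λI)^k v = 0 for every generalised eigenvector v of λ).

  λ = 2: largest Jordan block has size 2, contributing (x − 2)^2

So m_A(x) = (x - 2)^2 = x^2 - 4*x + 4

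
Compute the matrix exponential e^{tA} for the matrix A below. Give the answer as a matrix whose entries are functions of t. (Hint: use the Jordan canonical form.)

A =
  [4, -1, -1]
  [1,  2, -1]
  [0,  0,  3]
e^{tA} =
  [t*exp(3*t) + exp(3*t), -t*exp(3*t), -t*exp(3*t)]
  [t*exp(3*t), -t*exp(3*t) + exp(3*t), -t*exp(3*t)]
  [0, 0, exp(3*t)]

Strategy: write A = P · J · P⁻¹ where J is a Jordan canonical form, so e^{tA} = P · e^{tJ} · P⁻¹, and e^{tJ} can be computed block-by-block.

A has Jordan form
J =
  [3, 1, 0]
  [0, 3, 0]
  [0, 0, 3]
(up to reordering of blocks).

Per-block formulas:
  For a 2×2 Jordan block J_2(3): exp(t · J_2(3)) = e^(3t)·(I + t·N), where N is the 2×2 nilpotent shift.
  For a 1×1 block at λ = 3: exp(t · [3]) = [e^(3t)].

After assembling e^{tJ} and conjugating by P, we get:

e^{tA} =
  [t*exp(3*t) + exp(3*t), -t*exp(3*t), -t*exp(3*t)]
  [t*exp(3*t), -t*exp(3*t) + exp(3*t), -t*exp(3*t)]
  [0, 0, exp(3*t)]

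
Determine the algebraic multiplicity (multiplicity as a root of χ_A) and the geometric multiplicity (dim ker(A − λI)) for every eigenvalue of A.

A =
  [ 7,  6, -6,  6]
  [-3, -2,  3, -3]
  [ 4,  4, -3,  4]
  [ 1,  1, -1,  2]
λ = 1: alg = 4, geom = 3

Step 1 — factor the characteristic polynomial to read off the algebraic multiplicities:
  χ_A(x) = (x - 1)^4

Step 2 — compute geometric multiplicities via the rank-nullity identity g(λ) = n − rank(A − λI):
  rank(A − (1)·I) = 1, so dim ker(A − (1)·I) = n − 1 = 3

Summary:
  λ = 1: algebraic multiplicity = 4, geometric multiplicity = 3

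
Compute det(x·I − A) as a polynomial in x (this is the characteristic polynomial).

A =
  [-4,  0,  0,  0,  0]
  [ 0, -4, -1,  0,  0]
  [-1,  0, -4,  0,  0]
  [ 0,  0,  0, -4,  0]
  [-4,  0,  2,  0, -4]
x^5 + 20*x^4 + 160*x^3 + 640*x^2 + 1280*x + 1024

Expanding det(x·I − A) (e.g. by cofactor expansion or by noting that A is similar to its Jordan form J, which has the same characteristic polynomial as A) gives
  χ_A(x) = x^5 + 20*x^4 + 160*x^3 + 640*x^2 + 1280*x + 1024
which factors as (x + 4)^5. The eigenvalues (with algebraic multiplicities) are λ = -4 with multiplicity 5.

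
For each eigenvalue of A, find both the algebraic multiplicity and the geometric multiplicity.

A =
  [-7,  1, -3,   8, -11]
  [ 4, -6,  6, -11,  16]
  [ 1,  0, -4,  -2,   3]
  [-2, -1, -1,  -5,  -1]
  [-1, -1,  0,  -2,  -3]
λ = -5: alg = 5, geom = 2

Step 1 — factor the characteristic polynomial to read off the algebraic multiplicities:
  χ_A(x) = (x + 5)^5

Step 2 — compute geometric multiplicities via the rank-nullity identity g(λ) = n − rank(A − λI):
  rank(A − (-5)·I) = 3, so dim ker(A − (-5)·I) = n − 3 = 2

Summary:
  λ = -5: algebraic multiplicity = 5, geometric multiplicity = 2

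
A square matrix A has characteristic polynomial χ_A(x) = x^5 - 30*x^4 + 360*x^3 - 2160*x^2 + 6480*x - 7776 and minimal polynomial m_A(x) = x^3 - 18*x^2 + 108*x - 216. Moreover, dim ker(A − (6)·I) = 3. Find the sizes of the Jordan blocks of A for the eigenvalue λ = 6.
Block sizes for λ = 6: [3, 1, 1]

Step 1 — from the characteristic polynomial, algebraic multiplicity of λ = 6 is 5. From dim ker(A − (6)·I) = 3, there are exactly 3 Jordan blocks for λ = 6.
Step 2 — from the minimal polynomial, the factor (x − 6)^3 tells us the largest block for λ = 6 has size 3.
Step 3 — with total size 5, 3 blocks, and largest block 3, the block sizes (in nonincreasing order) are [3, 1, 1].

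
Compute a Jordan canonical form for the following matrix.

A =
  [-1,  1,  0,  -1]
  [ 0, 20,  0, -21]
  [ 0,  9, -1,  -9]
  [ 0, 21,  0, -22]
J_2(-1) ⊕ J_1(-1) ⊕ J_1(-1)

The characteristic polynomial is
  det(x·I − A) = x^4 + 4*x^3 + 6*x^2 + 4*x + 1 = (x + 1)^4

Eigenvalues and multiplicities (the geometric multiplicity of λ is n − rank(A − λI), which equals the number of Jordan blocks for λ):
  λ = -1: algebraic multiplicity = 4, geometric multiplicity = 3

Determining the block sizes for each eigenvalue:
  λ = -1: 3 blocks summing to 4 forces exactly one block of size 2 and the rest size 1 → block sizes [2, 1, 1]

Assembling the blocks gives a Jordan form
J =
  [-1,  1,  0,  0]
  [ 0, -1,  0,  0]
  [ 0,  0, -1,  0]
  [ 0,  0,  0, -1]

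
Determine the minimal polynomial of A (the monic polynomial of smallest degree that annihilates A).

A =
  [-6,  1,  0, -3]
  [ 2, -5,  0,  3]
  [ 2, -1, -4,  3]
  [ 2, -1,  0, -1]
x^2 + 8*x + 16

The characteristic polynomial is χ_A(x) = (x + 4)^4, so the eigenvalues are known. The minimal polynomial is
  m_A(x) = Π_λ (x − λ)^{k_λ}
where k_λ is the size of the *largest* Jordan block for λ (equivalently, the smallest k with (A − λI)^k v = 0 for every generalised eigenvector v of λ).

  λ = -4: largest Jordan block has size 2, contributing (x + 4)^2

So m_A(x) = (x + 4)^2 = x^2 + 8*x + 16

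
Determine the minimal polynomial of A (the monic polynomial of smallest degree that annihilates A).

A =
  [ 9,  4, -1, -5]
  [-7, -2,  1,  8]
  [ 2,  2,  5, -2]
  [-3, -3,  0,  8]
x^3 - 15*x^2 + 75*x - 125

The characteristic polynomial is χ_A(x) = (x - 5)^4, so the eigenvalues are known. The minimal polynomial is
  m_A(x) = Π_λ (x − λ)^{k_λ}
where k_λ is the size of the *largest* Jordan block for λ (equivalently, the smallest k with (A − λI)^k v = 0 for every generalised eigenvector v of λ).

  λ = 5: largest Jordan block has size 3, contributing (x − 5)^3

So m_A(x) = (x - 5)^3 = x^3 - 15*x^2 + 75*x - 125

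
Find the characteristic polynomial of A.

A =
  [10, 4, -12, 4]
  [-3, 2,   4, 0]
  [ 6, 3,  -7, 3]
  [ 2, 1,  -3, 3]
x^4 - 8*x^3 + 24*x^2 - 32*x + 16

Expanding det(x·I − A) (e.g. by cofactor expansion or by noting that A is similar to its Jordan form J, which has the same characteristic polynomial as A) gives
  χ_A(x) = x^4 - 8*x^3 + 24*x^2 - 32*x + 16
which factors as (x - 2)^4. The eigenvalues (with algebraic multiplicities) are λ = 2 with multiplicity 4.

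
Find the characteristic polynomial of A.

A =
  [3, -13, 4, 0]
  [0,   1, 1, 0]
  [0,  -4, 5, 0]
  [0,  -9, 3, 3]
x^4 - 12*x^3 + 54*x^2 - 108*x + 81

Expanding det(x·I − A) (e.g. by cofactor expansion or by noting that A is similar to its Jordan form J, which has the same characteristic polynomial as A) gives
  χ_A(x) = x^4 - 12*x^3 + 54*x^2 - 108*x + 81
which factors as (x - 3)^4. The eigenvalues (with algebraic multiplicities) are λ = 3 with multiplicity 4.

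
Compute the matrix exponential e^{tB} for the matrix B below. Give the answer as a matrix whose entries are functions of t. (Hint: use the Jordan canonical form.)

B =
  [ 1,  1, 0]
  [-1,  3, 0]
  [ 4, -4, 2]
e^{tB} =
  [-t*exp(2*t) + exp(2*t), t*exp(2*t), 0]
  [-t*exp(2*t), t*exp(2*t) + exp(2*t), 0]
  [4*t*exp(2*t), -4*t*exp(2*t), exp(2*t)]

Strategy: write B = P · J · P⁻¹ where J is a Jordan canonical form, so e^{tB} = P · e^{tJ} · P⁻¹, and e^{tJ} can be computed block-by-block.

B has Jordan form
J =
  [2, 1, 0]
  [0, 2, 0]
  [0, 0, 2]
(up to reordering of blocks).

Per-block formulas:
  For a 1×1 block at λ = 2: exp(t · [2]) = [e^(2t)].
  For a 2×2 Jordan block J_2(2): exp(t · J_2(2)) = e^(2t)·(I + t·N), where N is the 2×2 nilpotent shift.

After assembling e^{tJ} and conjugating by P, we get:

e^{tB} =
  [-t*exp(2*t) + exp(2*t), t*exp(2*t), 0]
  [-t*exp(2*t), t*exp(2*t) + exp(2*t), 0]
  [4*t*exp(2*t), -4*t*exp(2*t), exp(2*t)]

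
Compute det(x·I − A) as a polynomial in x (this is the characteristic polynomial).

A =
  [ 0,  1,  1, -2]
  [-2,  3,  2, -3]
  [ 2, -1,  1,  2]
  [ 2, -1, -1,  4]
x^4 - 8*x^3 + 24*x^2 - 32*x + 16

Expanding det(x·I − A) (e.g. by cofactor expansion or by noting that A is similar to its Jordan form J, which has the same characteristic polynomial as A) gives
  χ_A(x) = x^4 - 8*x^3 + 24*x^2 - 32*x + 16
which factors as (x - 2)^4. The eigenvalues (with algebraic multiplicities) are λ = 2 with multiplicity 4.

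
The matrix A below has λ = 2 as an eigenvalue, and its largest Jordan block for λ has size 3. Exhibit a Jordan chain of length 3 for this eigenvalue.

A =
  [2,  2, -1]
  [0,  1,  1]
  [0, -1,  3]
A Jordan chain for λ = 2 of length 3:
v_1 = (-1, 0, 0)ᵀ
v_2 = (2, -1, -1)ᵀ
v_3 = (0, 1, 0)ᵀ

Let N = A − (2)·I. We want v_3 with N^3 v_3 = 0 but N^2 v_3 ≠ 0; then v_{j-1} := N · v_j for j = 3, …, 2.

Pick v_3 = (0, 1, 0)ᵀ.
Then v_2 = N · v_3 = (2, -1, -1)ᵀ.
Then v_1 = N · v_2 = (-1, 0, 0)ᵀ.

Sanity check: (A − (2)·I) v_1 = (0, 0, 0)ᵀ = 0. ✓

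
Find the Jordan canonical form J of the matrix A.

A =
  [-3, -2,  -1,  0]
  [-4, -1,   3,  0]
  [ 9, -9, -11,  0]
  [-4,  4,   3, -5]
J_3(-5) ⊕ J_1(-5)

The characteristic polynomial is
  det(x·I − A) = x^4 + 20*x^3 + 150*x^2 + 500*x + 625 = (x + 5)^4

Eigenvalues and multiplicities (the geometric multiplicity of λ is n − rank(A − λI), which equals the number of Jordan blocks for λ):
  λ = -5: algebraic multiplicity = 4, geometric multiplicity = 2

Determining the block sizes for each eigenvalue:
  λ = -5: with am = 4 and gm = 2, the partition is not yet determined (e.g. several partitions of 4 into 2 parts exist). Let N = A − (-5)·I. Computing rank(N^1) = 2, rank(N^2) = 1, rank(N^3) = 0; the number of blocks of size ≥ j is rank(N^{j−1}) − rank(N^j), giving [2, 1, 1]. So we have 1 block(s) of size 3, 1 block(s) of size 1 → block sizes [3, 1]

Assembling the blocks gives a Jordan form
J =
  [-5,  1,  0,  0]
  [ 0, -5,  1,  0]
  [ 0,  0, -5,  0]
  [ 0,  0,  0, -5]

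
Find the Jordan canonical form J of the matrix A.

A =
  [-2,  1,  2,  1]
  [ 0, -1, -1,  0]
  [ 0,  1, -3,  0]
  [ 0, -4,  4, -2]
J_3(-2) ⊕ J_1(-2)

The characteristic polynomial is
  det(x·I − A) = x^4 + 8*x^3 + 24*x^2 + 32*x + 16 = (x + 2)^4

Eigenvalues and multiplicities (the geometric multiplicity of λ is n − rank(A − λI), which equals the number of Jordan blocks for λ):
  λ = -2: algebraic multiplicity = 4, geometric multiplicity = 2

Determining the block sizes for each eigenvalue:
  λ = -2: with am = 4 and gm = 2, the partition is not yet determined (e.g. several partitions of 4 into 2 parts exist). Let N = A − (-2)·I. Computing rank(N^1) = 2, rank(N^2) = 1, rank(N^3) = 0; the number of blocks of size ≥ j is rank(N^{j−1}) − rank(N^j), giving [2, 1, 1]. So we have 1 block(s) of size 3, 1 block(s) of size 1 → block sizes [3, 1]

Assembling the blocks gives a Jordan form
J =
  [-2,  1,  0,  0]
  [ 0, -2,  1,  0]
  [ 0,  0, -2,  0]
  [ 0,  0,  0, -2]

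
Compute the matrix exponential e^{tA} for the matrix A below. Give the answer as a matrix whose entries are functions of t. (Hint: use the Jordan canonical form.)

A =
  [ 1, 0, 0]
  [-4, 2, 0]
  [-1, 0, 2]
e^{tA} =
  [exp(t), 0, 0]
  [-4*exp(2*t) + 4*exp(t), exp(2*t), 0]
  [-exp(2*t) + exp(t), 0, exp(2*t)]

Strategy: write A = P · J · P⁻¹ where J is a Jordan canonical form, so e^{tA} = P · e^{tJ} · P⁻¹, and e^{tJ} can be computed block-by-block.

A has Jordan form
J =
  [1, 0, 0]
  [0, 2, 0]
  [0, 0, 2]
(up to reordering of blocks).

Per-block formulas:
  For a 1×1 block at λ = 2: exp(t · [2]) = [e^(2t)].
  For a 1×1 block at λ = 1: exp(t · [1]) = [e^(1t)].

After assembling e^{tJ} and conjugating by P, we get:

e^{tA} =
  [exp(t), 0, 0]
  [-4*exp(2*t) + 4*exp(t), exp(2*t), 0]
  [-exp(2*t) + exp(t), 0, exp(2*t)]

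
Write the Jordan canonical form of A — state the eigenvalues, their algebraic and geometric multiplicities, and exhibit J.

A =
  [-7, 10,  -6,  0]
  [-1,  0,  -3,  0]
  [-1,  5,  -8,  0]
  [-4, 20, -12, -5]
J_2(-5) ⊕ J_1(-5) ⊕ J_1(-5)

The characteristic polynomial is
  det(x·I − A) = x^4 + 20*x^3 + 150*x^2 + 500*x + 625 = (x + 5)^4

Eigenvalues and multiplicities (the geometric multiplicity of λ is n − rank(A − λI), which equals the number of Jordan blocks for λ):
  λ = -5: algebraic multiplicity = 4, geometric multiplicity = 3

Determining the block sizes for each eigenvalue:
  λ = -5: 3 blocks summing to 4 forces exactly one block of size 2 and the rest size 1 → block sizes [2, 1, 1]

Assembling the blocks gives a Jordan form
J =
  [-5,  1,  0,  0]
  [ 0, -5,  0,  0]
  [ 0,  0, -5,  0]
  [ 0,  0,  0, -5]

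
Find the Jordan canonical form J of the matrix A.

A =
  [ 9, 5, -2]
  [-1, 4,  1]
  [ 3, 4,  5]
J_3(6)

The characteristic polynomial is
  det(x·I − A) = x^3 - 18*x^2 + 108*x - 216 = (x - 6)^3

Eigenvalues and multiplicities (the geometric multiplicity of λ is n − rank(A − λI), which equals the number of Jordan blocks for λ):
  λ = 6: algebraic multiplicity = 3, geometric multiplicity = 1

Determining the block sizes for each eigenvalue:
  λ = 6: one block (gm = 1), so the single block has size am = 3 → block sizes [3]

Assembling the blocks gives a Jordan form
J =
  [6, 1, 0]
  [0, 6, 1]
  [0, 0, 6]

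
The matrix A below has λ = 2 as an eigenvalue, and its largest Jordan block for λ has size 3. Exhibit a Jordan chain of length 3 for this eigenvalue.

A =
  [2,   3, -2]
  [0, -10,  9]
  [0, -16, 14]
A Jordan chain for λ = 2 of length 3:
v_1 = (-4, 0, 0)ᵀ
v_2 = (3, -12, -16)ᵀ
v_3 = (0, 1, 0)ᵀ

Let N = A − (2)·I. We want v_3 with N^3 v_3 = 0 but N^2 v_3 ≠ 0; then v_{j-1} := N · v_j for j = 3, …, 2.

Pick v_3 = (0, 1, 0)ᵀ.
Then v_2 = N · v_3 = (3, -12, -16)ᵀ.
Then v_1 = N · v_2 = (-4, 0, 0)ᵀ.

Sanity check: (A − (2)·I) v_1 = (0, 0, 0)ᵀ = 0. ✓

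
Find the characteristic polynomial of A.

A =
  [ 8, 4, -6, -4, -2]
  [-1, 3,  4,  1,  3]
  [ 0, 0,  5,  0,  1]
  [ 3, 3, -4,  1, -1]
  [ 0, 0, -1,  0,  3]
x^5 - 20*x^4 + 160*x^3 - 640*x^2 + 1280*x - 1024

Expanding det(x·I − A) (e.g. by cofactor expansion or by noting that A is similar to its Jordan form J, which has the same characteristic polynomial as A) gives
  χ_A(x) = x^5 - 20*x^4 + 160*x^3 - 640*x^2 + 1280*x - 1024
which factors as (x - 4)^5. The eigenvalues (with algebraic multiplicities) are λ = 4 with multiplicity 5.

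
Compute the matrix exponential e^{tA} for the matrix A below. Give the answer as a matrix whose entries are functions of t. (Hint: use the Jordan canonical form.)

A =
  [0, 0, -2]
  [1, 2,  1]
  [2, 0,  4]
e^{tA} =
  [-2*t*exp(2*t) + exp(2*t), 0, -2*t*exp(2*t)]
  [t*exp(2*t), exp(2*t), t*exp(2*t)]
  [2*t*exp(2*t), 0, 2*t*exp(2*t) + exp(2*t)]

Strategy: write A = P · J · P⁻¹ where J is a Jordan canonical form, so e^{tA} = P · e^{tJ} · P⁻¹, and e^{tJ} can be computed block-by-block.

A has Jordan form
J =
  [2, 1, 0]
  [0, 2, 0]
  [0, 0, 2]
(up to reordering of blocks).

Per-block formulas:
  For a 1×1 block at λ = 2: exp(t · [2]) = [e^(2t)].
  For a 2×2 Jordan block J_2(2): exp(t · J_2(2)) = e^(2t)·(I + t·N), where N is the 2×2 nilpotent shift.

After assembling e^{tJ} and conjugating by P, we get:

e^{tA} =
  [-2*t*exp(2*t) + exp(2*t), 0, -2*t*exp(2*t)]
  [t*exp(2*t), exp(2*t), t*exp(2*t)]
  [2*t*exp(2*t), 0, 2*t*exp(2*t) + exp(2*t)]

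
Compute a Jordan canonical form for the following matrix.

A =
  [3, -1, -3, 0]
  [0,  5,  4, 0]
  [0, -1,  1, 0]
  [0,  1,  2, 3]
J_3(3) ⊕ J_1(3)

The characteristic polynomial is
  det(x·I − A) = x^4 - 12*x^3 + 54*x^2 - 108*x + 81 = (x - 3)^4

Eigenvalues and multiplicities (the geometric multiplicity of λ is n − rank(A − λI), which equals the number of Jordan blocks for λ):
  λ = 3: algebraic multiplicity = 4, geometric multiplicity = 2

Determining the block sizes for each eigenvalue:
  λ = 3: with am = 4 and gm = 2, the partition is not yet determined (e.g. several partitions of 4 into 2 parts exist). Let N = A − (3)·I. Computing rank(N^1) = 2, rank(N^2) = 1, rank(N^3) = 0; the number of blocks of size ≥ j is rank(N^{j−1}) − rank(N^j), giving [2, 1, 1]. So we have 1 block(s) of size 3, 1 block(s) of size 1 → block sizes [3, 1]

Assembling the blocks gives a Jordan form
J =
  [3, 1, 0, 0]
  [0, 3, 1, 0]
  [0, 0, 3, 0]
  [0, 0, 0, 3]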